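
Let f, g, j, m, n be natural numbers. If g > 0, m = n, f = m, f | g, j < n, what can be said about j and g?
j < g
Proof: f = m and m = n, so f = n. f | g, so n | g. g > 0, so n ≤ g. Since j < n, j < g.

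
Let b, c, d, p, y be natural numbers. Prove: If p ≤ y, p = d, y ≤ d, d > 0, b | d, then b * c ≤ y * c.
p = d and p ≤ y, hence d ≤ y. y ≤ d, so d = y. From b | d and d > 0, b ≤ d. d = y, so b ≤ y. Then b * c ≤ y * c.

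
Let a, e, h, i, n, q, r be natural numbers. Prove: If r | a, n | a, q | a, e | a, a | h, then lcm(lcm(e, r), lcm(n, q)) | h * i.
e | a and r | a, thus lcm(e, r) | a. n | a and q | a, thus lcm(n, q) | a. lcm(e, r) | a, so lcm(lcm(e, r), lcm(n, q)) | a. Since a | h, lcm(lcm(e, r), lcm(n, q)) | h. Then lcm(lcm(e, r), lcm(n, q)) | h * i.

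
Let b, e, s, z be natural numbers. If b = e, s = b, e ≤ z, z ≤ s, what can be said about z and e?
z = e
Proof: Because s = b and b = e, s = e. Since z ≤ s, z ≤ e. Since e ≤ z, z = e.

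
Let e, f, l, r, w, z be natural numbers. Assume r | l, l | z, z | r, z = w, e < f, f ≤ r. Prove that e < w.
From r | l and l | z, r | z. Because z | r, r = z. Since z = w, r = w. e < f and f ≤ r, therefore e < r. Since r = w, e < w.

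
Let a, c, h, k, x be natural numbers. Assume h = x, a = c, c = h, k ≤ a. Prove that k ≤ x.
a = c and c = h, thus a = h. Because h = x, a = x. k ≤ a, so k ≤ x.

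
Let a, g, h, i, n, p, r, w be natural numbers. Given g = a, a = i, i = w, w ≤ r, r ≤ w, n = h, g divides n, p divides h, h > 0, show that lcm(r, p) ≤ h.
w ≤ r and r ≤ w, therefore w = r. i = w, so i = r. Since a = i, a = r. Since g = a, g = r. Since n = h and g divides n, g divides h. Since g = r, r divides h. From p divides h, lcm(r, p) divides h. Since h > 0, lcm(r, p) ≤ h.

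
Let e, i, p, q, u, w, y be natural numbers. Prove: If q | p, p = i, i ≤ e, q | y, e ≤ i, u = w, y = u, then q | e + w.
Because i ≤ e and e ≤ i, i = e. p = i, so p = e. q | p, so q | e. y = u and q | y, therefore q | u. u = w, so q | w. q | e, so q | e + w.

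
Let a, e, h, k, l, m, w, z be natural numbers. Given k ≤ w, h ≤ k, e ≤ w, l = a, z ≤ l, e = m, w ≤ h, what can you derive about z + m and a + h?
z + m ≤ a + h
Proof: From l = a and z ≤ l, z ≤ a. From h ≤ k and k ≤ w, h ≤ w. w ≤ h, so w = h. e = m and e ≤ w, so m ≤ w. w = h, so m ≤ h. Since z ≤ a, z + m ≤ a + h.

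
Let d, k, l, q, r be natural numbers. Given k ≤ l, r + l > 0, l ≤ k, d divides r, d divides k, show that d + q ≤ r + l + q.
Because k ≤ l and l ≤ k, k = l. From d divides k, d divides l. Since d divides r, d divides r + l. Since r + l > 0, d ≤ r + l. Then d + q ≤ r + l + q.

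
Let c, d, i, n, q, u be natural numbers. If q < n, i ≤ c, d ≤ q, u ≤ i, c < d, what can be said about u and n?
u < n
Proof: c < d and d ≤ q, thus c < q. Because i ≤ c, i < q. From u ≤ i, u < q. q < n, so u < n.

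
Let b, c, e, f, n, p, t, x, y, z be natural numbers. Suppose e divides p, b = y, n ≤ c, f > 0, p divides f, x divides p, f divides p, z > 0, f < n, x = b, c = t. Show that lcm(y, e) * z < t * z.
Because p divides f and f divides p, p = f. x = b and b = y, so x = y. Since x divides p, y divides p. Since e divides p, lcm(y, e) divides p. Since p = f, lcm(y, e) divides f. f > 0, so lcm(y, e) ≤ f. f < n, so lcm(y, e) < n. Since n ≤ c, lcm(y, e) < c. c = t, so lcm(y, e) < t. Using z > 0, by multiplying by a positive, lcm(y, e) * z < t * z.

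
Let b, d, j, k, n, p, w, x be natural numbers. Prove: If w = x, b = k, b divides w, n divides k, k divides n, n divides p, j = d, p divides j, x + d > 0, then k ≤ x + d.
b = k and b divides w, therefore k divides w. Since w = x, k divides x. From n divides k and k divides n, n = k. j = d and p divides j, thus p divides d. Since n divides p, n divides d. Since n = k, k divides d. Since k divides x, k divides x + d. From x + d > 0, k ≤ x + d.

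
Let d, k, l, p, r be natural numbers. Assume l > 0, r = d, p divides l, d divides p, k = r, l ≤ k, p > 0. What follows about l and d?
l = d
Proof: k = r and r = d, hence k = d. l ≤ k, so l ≤ d. d divides p and p > 0, so d ≤ p. p divides l and l > 0, therefore p ≤ l. Since d ≤ p, d ≤ l. Since l ≤ d, l = d.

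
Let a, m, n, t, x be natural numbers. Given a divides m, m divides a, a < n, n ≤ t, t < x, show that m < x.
a divides m and m divides a, thus a = m. a < n, so m < n. n ≤ t, so m < t. t < x, so m < x.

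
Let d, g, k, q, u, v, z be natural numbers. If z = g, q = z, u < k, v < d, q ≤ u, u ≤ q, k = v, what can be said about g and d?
g < d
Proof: Because q = z and z = g, q = g. u ≤ q and q ≤ u, therefore u = q. k = v and u < k, hence u < v. u = q, so q < v. Since q = g, g < v. Since v < d, g < d.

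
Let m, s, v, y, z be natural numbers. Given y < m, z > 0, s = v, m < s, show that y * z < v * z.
Since s = v and m < s, m < v. Because y < m, y < v. Using z > 0, by multiplying by a positive, y * z < v * z.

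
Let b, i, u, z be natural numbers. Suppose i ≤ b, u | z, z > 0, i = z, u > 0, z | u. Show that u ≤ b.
z | u and u > 0, so z ≤ u. u | z and z > 0, hence u ≤ z. Because z ≤ u, z = u. From i = z, i = u. From i ≤ b, u ≤ b.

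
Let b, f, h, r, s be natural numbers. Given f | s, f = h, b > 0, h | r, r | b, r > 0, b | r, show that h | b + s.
r | b and b > 0, therefore r ≤ b. From b | r and r > 0, b ≤ r. Because r ≤ b, r = b. Since h | r, h | b. From f = h and f | s, h | s. h | b, so h | b + s.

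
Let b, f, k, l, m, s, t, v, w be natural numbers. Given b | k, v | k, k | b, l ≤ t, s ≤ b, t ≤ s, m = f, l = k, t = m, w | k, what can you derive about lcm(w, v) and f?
lcm(w, v) | f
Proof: l = k and l ≤ t, hence k ≤ t. b | k and k | b, hence b = k. s ≤ b, so s ≤ k. t ≤ s, so t ≤ k. k ≤ t, so k = t. t = m, so k = m. Since m = f, k = f. w | k and v | k, so lcm(w, v) | k. From k = f, lcm(w, v) | f.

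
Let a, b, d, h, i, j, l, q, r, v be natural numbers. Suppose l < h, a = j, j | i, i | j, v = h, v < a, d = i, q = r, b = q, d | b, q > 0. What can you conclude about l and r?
l < r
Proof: j | i and i | j, thus j = i. Since a = j, a = i. v = h and v < a, thus h < a. Since a = i, h < i. l < h, so l < i. b = q and d | b, therefore d | q. From q > 0, d ≤ q. q = r, so d ≤ r. d = i, so i ≤ r. Since l < i, l < r.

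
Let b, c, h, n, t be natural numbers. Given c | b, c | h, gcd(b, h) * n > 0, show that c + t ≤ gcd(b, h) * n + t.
Because c | b and c | h, c | gcd(b, h). Then c | gcd(b, h) * n. Since gcd(b, h) * n > 0, c ≤ gcd(b, h) * n. Then c + t ≤ gcd(b, h) * n + t.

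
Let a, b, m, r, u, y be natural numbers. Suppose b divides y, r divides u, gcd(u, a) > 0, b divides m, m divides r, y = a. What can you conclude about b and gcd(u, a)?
b ≤ gcd(u, a)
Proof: Because b divides m and m divides r, b divides r. Since r divides u, b divides u. y = a and b divides y, hence b divides a. Since b divides u, b divides gcd(u, a). gcd(u, a) > 0, so b ≤ gcd(u, a).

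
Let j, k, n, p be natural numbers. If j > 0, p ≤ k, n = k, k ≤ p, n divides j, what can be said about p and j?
p ≤ j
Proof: Since k ≤ p and p ≤ k, k = p. n = k and n divides j, therefore k divides j. From j > 0, k ≤ j. k = p, so p ≤ j.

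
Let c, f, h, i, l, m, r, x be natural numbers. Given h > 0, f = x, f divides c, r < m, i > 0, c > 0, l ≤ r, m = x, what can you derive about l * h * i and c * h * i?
l * h * i < c * h * i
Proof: m = x and r < m, hence r < x. l ≤ r, so l < x. f = x and f divides c, so x divides c. c > 0, so x ≤ c. l < x, so l < c. Since h > 0, by multiplying by a positive, l * h < c * h. Since i > 0, by multiplying by a positive, l * h * i < c * h * i.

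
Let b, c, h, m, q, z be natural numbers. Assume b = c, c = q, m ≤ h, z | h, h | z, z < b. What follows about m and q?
m < q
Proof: b = c and c = q, therefore b = q. Because z | h and h | z, z = h. Since z < b, h < b. m ≤ h, so m < b. Since b = q, m < q.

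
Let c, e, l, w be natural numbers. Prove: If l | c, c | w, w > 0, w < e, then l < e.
Since l | c and c | w, l | w. Since w > 0, l ≤ w. Since w < e, l < e.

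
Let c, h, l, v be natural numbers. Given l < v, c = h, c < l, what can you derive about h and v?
h < v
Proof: c < l and l < v, thus c < v. c = h, so h < v.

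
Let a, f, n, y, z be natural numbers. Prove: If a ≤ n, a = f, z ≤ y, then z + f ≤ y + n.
Because a = f and a ≤ n, f ≤ n. Since z ≤ y, z + f ≤ y + n.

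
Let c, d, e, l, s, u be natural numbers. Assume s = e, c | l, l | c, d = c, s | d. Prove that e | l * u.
From c | l and l | c, c = l. From d = c and s | d, s | c. From c = l, s | l. Since s = e, e | l. Then e | l * u.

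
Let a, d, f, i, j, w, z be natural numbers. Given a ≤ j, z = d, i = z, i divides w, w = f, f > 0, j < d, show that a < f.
From i = z and i divides w, z divides w. Since w = f, z divides f. From z = d, d divides f. f > 0, so d ≤ f. j < d, so j < f. From a ≤ j, a < f.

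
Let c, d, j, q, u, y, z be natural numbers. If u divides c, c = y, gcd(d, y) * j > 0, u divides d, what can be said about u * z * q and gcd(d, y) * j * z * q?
u * z * q ≤ gcd(d, y) * j * z * q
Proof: c = y and u divides c, so u divides y. u divides d, so u divides gcd(d, y). Then u divides gcd(d, y) * j. Because gcd(d, y) * j > 0, u ≤ gcd(d, y) * j. By multiplying by a non-negative, u * z ≤ gcd(d, y) * j * z. By multiplying by a non-negative, u * z * q ≤ gcd(d, y) * j * z * q.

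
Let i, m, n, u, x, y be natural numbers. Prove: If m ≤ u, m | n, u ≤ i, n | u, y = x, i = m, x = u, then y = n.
y = x and x = u, therefore y = u. i = m and u ≤ i, so u ≤ m. m ≤ u, so m = u. m | n, so u | n. n | u, so u = n. Since y = u, y = n.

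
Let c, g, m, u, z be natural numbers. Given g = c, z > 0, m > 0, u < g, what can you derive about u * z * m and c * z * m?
u * z * m < c * z * m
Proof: g = c and u < g, therefore u < c. z > 0, so u * z < c * z. Since m > 0, u * z * m < c * z * m.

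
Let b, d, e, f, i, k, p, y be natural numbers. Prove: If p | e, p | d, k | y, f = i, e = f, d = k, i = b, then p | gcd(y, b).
Since d = k and p | d, p | k. k | y, so p | y. e = f and f = i, therefore e = i. i = b, so e = b. p | e, so p | b. Since p | y, p | gcd(y, b).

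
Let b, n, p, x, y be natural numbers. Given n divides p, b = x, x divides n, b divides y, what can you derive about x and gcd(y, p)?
x divides gcd(y, p)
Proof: b = x and b divides y, hence x divides y. x divides n and n divides p, hence x divides p. Since x divides y, x divides gcd(y, p).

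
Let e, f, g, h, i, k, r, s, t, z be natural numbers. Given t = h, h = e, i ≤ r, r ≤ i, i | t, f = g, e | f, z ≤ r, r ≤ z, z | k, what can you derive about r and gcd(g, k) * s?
r | gcd(g, k) * s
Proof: t = h and h = e, so t = e. i ≤ r and r ≤ i, so i = r. i | t, so r | t. Since t = e, r | e. f = g and e | f, hence e | g. r | e, so r | g. Since z ≤ r and r ≤ z, z = r. z | k, so r | k. r | g, so r | gcd(g, k). Then r | gcd(g, k) * s.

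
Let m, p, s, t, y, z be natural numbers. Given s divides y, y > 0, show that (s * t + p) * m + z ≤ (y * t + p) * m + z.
Because s divides y and y > 0, s ≤ y. By multiplying by a non-negative, s * t ≤ y * t. Then s * t + p ≤ y * t + p. By multiplying by a non-negative, (s * t + p) * m ≤ (y * t + p) * m. Then (s * t + p) * m + z ≤ (y * t + p) * m + z.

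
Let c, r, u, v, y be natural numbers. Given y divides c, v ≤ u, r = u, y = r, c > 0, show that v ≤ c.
y = r and y divides c, therefore r divides c. r = u, so u divides c. c > 0, so u ≤ c. v ≤ u, so v ≤ c.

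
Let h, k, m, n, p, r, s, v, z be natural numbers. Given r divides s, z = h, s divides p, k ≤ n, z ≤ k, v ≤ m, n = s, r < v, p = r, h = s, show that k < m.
p = r and s divides p, so s divides r. Since r divides s, r = s. z = h and h = s, so z = s. Since z ≤ k, s ≤ k. Because n = s and k ≤ n, k ≤ s. Since s ≤ k, s = k. From r = s, r = k. From r < v and v ≤ m, r < m. Since r = k, k < m.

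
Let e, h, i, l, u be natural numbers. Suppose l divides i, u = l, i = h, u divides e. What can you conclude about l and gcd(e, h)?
l divides gcd(e, h)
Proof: u = l and u divides e, thus l divides e. Since i = h and l divides i, l divides h. Because l divides e, l divides gcd(e, h).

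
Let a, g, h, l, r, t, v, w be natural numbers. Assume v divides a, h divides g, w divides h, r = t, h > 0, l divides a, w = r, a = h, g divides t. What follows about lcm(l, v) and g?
lcm(l, v) ≤ g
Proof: w = r and r = t, so w = t. Since w divides h, t divides h. Since g divides t, g divides h. Since h divides g, h = g. Because l divides a and v divides a, lcm(l, v) divides a. From a = h, lcm(l, v) divides h. Since h > 0, lcm(l, v) ≤ h. h = g, so lcm(l, v) ≤ g.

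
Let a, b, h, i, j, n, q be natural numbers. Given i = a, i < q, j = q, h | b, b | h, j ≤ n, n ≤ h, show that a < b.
From i = a and i < q, a < q. From h | b and b | h, h = b. j ≤ n and n ≤ h, therefore j ≤ h. Since h = b, j ≤ b. j = q, so q ≤ b. Since a < q, a < b.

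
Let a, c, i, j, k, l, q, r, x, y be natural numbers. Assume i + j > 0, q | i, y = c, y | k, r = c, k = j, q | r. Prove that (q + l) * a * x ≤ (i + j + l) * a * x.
r = c and q | r, therefore q | c. k = j and y | k, thus y | j. Since y = c, c | j. Because q | c, q | j. Since q | i, q | i + j. i + j > 0, so q ≤ i + j. Then q + l ≤ i + j + l. Then (q + l) * a ≤ (i + j + l) * a. Then (q + l) * a * x ≤ (i + j + l) * a * x.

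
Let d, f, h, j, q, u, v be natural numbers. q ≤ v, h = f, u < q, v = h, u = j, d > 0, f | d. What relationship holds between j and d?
j < d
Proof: From u = j and u < q, j < q. v = h and h = f, so v = f. From q ≤ v, q ≤ f. Since j < q, j < f. f | d and d > 0, thus f ≤ d. Since j < f, j < d.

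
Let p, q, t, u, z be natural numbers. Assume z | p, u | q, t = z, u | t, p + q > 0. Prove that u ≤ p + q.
t = z and u | t, hence u | z. Since z | p, u | p. u | q, so u | p + q. Since p + q > 0, u ≤ p + q.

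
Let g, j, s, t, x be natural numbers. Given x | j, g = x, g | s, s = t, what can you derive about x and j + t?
x | j + t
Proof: g = x and g | s, hence x | s. Since s = t, x | t. From x | j, x | j + t.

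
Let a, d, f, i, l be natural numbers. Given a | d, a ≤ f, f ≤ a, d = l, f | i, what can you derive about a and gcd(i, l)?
a | gcd(i, l)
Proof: f ≤ a and a ≤ f, therefore f = a. Since f | i, a | i. d = l and a | d, so a | l. Since a | i, a | gcd(i, l).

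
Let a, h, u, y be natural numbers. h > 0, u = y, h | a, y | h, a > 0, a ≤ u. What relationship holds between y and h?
y = h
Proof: y | h and h > 0, thus y ≤ h. h | a and a > 0, therefore h ≤ a. Since a ≤ u, h ≤ u. u = y, so h ≤ y. Since y ≤ h, y = h.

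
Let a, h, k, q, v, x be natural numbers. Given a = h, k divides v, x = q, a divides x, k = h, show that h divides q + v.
x = q and a divides x, therefore a divides q. Since a = h, h divides q. Because k = h and k divides v, h divides v. h divides q, so h divides q + v.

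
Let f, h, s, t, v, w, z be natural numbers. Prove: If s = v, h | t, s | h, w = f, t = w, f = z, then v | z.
Because t = w and w = f, t = f. Since f = z, t = z. s | h and h | t, hence s | t. Since t = z, s | z. From s = v, v | z.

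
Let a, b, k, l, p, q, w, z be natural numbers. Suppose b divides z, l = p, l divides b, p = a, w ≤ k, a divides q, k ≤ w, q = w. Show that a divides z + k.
From l divides b and b divides z, l divides z. l = p, so p divides z. Since p = a, a divides z. Because w ≤ k and k ≤ w, w = k. From q = w and a divides q, a divides w. Since w = k, a divides k. Because a divides z, a divides z + k.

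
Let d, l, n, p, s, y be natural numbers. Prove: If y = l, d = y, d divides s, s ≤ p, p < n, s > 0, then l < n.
d = y and d divides s, therefore y divides s. Because y = l, l divides s. Since s > 0, l ≤ s. From s ≤ p and p < n, s < n. l ≤ s, so l < n.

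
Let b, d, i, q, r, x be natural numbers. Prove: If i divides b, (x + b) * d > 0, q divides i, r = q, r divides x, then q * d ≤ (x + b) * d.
Since r = q and r divides x, q divides x. q divides i and i divides b, thus q divides b. q divides x, so q divides x + b. Then q * d divides (x + b) * d. (x + b) * d > 0, so q * d ≤ (x + b) * d.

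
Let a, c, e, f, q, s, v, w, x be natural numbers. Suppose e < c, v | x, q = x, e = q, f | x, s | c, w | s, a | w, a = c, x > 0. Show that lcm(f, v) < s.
Because f | x and v | x, lcm(f, v) | x. x > 0, so lcm(f, v) ≤ x. From e = q and q = x, e = x. Since a | w and w | s, a | s. a = c, so c | s. Since s | c, c = s. Since e < c, e < s. Since e = x, x < s. Since lcm(f, v) ≤ x, lcm(f, v) < s.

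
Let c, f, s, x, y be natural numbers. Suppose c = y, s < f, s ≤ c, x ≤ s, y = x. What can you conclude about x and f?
x < f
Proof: Since c = y and y = x, c = x. From s ≤ c, s ≤ x. Since x ≤ s, s = x. Since s < f, x < f.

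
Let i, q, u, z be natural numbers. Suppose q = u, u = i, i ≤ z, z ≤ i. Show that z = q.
Because q = u and u = i, q = i. i ≤ z and z ≤ i, hence i = z. Since q = i, q = z. Then z = q.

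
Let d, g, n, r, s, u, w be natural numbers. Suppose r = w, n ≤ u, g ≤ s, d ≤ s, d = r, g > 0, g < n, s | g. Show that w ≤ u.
d = r and d ≤ s, hence r ≤ s. Since s | g and g > 0, s ≤ g. From g ≤ s, g = s. g < n and n ≤ u, hence g < u. g = s, so s < u. From r ≤ s, r < u. r = w, so w < u. Then w ≤ u.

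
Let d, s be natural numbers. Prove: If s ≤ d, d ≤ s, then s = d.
s ≤ d and d ≤ s. By antisymmetry, s = d.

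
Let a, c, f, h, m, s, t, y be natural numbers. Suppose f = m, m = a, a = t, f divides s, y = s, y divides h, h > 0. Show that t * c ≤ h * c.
f = m and m = a, therefore f = a. Since a = t, f = t. Since y = s and y divides h, s divides h. Since f divides s, f divides h. h > 0, so f ≤ h. f = t, so t ≤ h. By multiplying by a non-negative, t * c ≤ h * c.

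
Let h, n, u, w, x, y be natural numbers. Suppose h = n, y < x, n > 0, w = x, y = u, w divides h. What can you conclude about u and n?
u < n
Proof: Because h = n and w divides h, w divides n. n > 0, so w ≤ n. w = x, so x ≤ n. Since y < x, y < n. y = u, so u < n.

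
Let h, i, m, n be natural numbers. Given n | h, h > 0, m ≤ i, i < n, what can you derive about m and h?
m < h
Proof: Because m ≤ i and i < n, m < n. Since n | h and h > 0, n ≤ h. Since m < n, m < h.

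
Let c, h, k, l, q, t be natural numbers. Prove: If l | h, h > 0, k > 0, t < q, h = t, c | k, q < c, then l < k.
From l | h and h > 0, l ≤ h. Since h = t, l ≤ t. t < q, so l < q. q < c, so l < c. Because c | k and k > 0, c ≤ k. l < c, so l < k.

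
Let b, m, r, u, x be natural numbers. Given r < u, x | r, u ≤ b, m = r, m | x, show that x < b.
m = r and m | x, hence r | x. x | r, so r = x. r < u and u ≤ b, thus r < b. r = x, so x < b.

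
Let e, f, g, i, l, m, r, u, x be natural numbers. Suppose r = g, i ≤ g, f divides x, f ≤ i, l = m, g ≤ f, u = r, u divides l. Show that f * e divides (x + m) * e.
u = r and r = g, so u = g. f ≤ i and i ≤ g, therefore f ≤ g. From g ≤ f, g = f. Since u = g, u = f. Because l = m and u divides l, u divides m. u = f, so f divides m. f divides x, so f divides x + m. Then f * e divides (x + m) * e.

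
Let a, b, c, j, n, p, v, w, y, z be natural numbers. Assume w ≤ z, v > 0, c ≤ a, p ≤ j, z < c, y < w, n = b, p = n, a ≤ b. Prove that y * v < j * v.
z < c and c ≤ a, hence z < a. Since w ≤ z, w < a. Because y < w, y < a. p = n and n = b, so p = b. Because p ≤ j, b ≤ j. Because a ≤ b, a ≤ j. y < a, so y < j. Since v > 0, y * v < j * v.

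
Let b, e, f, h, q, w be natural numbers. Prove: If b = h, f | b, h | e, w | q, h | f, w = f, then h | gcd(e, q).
b = h and f | b, thus f | h. h | f, so f = h. Because w = f and w | q, f | q. f = h, so h | q. h | e, so h | gcd(e, q).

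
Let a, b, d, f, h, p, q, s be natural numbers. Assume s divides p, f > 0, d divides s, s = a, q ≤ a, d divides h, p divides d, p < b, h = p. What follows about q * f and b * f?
q * f < b * f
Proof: h = p and d divides h, so d divides p. p divides d, so d = p. d divides s, so p divides s. s divides p, so p = s. Since s = a, p = a. p < b, so a < b. q ≤ a, so q < b. Using f > 0, by multiplying by a positive, q * f < b * f.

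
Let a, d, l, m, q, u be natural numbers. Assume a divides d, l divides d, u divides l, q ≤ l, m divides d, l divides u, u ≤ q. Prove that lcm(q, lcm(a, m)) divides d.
Since u divides l and l divides u, u = l. u ≤ q, so l ≤ q. q ≤ l, so l = q. Since l divides d, q divides d. Since a divides d and m divides d, lcm(a, m) divides d. Since q divides d, lcm(q, lcm(a, m)) divides d.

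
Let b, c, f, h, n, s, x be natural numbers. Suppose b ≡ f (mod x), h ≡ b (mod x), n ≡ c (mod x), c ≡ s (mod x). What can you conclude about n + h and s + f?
n + h ≡ s + f (mod x)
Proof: n ≡ c (mod x) and c ≡ s (mod x), thus n ≡ s (mod x). h ≡ b (mod x) and b ≡ f (mod x), therefore h ≡ f (mod x). n ≡ s (mod x), so n + h ≡ s + f (mod x).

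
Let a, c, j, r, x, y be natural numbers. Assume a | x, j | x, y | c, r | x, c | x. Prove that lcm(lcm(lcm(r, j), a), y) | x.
r | x and j | x, so lcm(r, j) | x. Since a | x, lcm(lcm(r, j), a) | x. y | c and c | x, hence y | x. lcm(lcm(r, j), a) | x, so lcm(lcm(lcm(r, j), a), y) | x.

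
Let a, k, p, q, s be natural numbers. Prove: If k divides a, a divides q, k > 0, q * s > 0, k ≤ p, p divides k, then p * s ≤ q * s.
Since p divides k and k > 0, p ≤ k. Since k ≤ p, k = p. From k divides a and a divides q, k divides q. k = p, so p divides q. Then p * s divides q * s. q * s > 0, so p * s ≤ q * s.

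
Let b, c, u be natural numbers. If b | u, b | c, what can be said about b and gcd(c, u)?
b | gcd(c, u)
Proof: Since b | c and b | u, because common divisors divide the gcd, b | gcd(c, u).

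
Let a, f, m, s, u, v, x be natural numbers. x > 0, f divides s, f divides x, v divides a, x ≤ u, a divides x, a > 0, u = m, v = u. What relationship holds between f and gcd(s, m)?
f divides gcd(s, m)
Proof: From v = u and v divides a, u divides a. a > 0, so u ≤ a. Because a divides x and x > 0, a ≤ x. Because u ≤ a, u ≤ x. Since x ≤ u, x = u. Since f divides x, f divides u. From u = m, f divides m. Since f divides s, f divides gcd(s, m).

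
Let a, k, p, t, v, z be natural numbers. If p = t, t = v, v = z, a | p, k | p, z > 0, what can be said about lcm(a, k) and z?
lcm(a, k) ≤ z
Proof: Since t = v and v = z, t = z. Since p = t, p = z. a | p and k | p, thus lcm(a, k) | p. p = z, so lcm(a, k) | z. z > 0, so lcm(a, k) ≤ z.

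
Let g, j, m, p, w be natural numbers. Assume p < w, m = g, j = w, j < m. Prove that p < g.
j = w and j < m, so w < m. Since m = g, w < g. Since p < w, p < g.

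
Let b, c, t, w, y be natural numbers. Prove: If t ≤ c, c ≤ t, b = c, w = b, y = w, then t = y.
From y = w and w = b, y = b. Since b = c, y = c. From c ≤ t and t ≤ c, c = t. From y = c, y = t. Then t = y.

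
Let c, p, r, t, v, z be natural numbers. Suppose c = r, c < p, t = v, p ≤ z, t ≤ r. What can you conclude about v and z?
v < z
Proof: t = v and t ≤ r, hence v ≤ r. c < p and p ≤ z, so c < z. c = r, so r < z. Since v ≤ r, v < z.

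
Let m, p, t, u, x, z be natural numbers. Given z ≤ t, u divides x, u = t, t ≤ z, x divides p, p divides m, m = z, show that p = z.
From m = z and p divides m, p divides z. From t ≤ z and z ≤ t, t = z. Because u = t and u divides x, t divides x. Because x divides p, t divides p. From t = z, z divides p. p divides z, so p = z.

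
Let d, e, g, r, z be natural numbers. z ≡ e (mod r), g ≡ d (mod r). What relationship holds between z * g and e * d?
z * g ≡ e * d (mod r)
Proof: z ≡ e (mod r) and g ≡ d (mod r). By multiplying congruences, z * g ≡ e * d (mod r).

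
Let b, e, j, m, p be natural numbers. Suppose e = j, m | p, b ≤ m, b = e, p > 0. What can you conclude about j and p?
j ≤ p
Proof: Because b = e and e = j, b = j. m | p and p > 0, hence m ≤ p. b ≤ m, so b ≤ p. Since b = j, j ≤ p.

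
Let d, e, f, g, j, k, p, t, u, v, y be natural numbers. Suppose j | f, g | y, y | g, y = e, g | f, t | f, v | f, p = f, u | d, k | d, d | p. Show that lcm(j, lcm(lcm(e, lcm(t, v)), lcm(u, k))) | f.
g | y and y | g, thus g = y. y = e, so g = e. g | f, so e | f. t | f and v | f, so lcm(t, v) | f. Since e | f, lcm(e, lcm(t, v)) | f. u | d and k | d, therefore lcm(u, k) | d. From d | p, lcm(u, k) | p. p = f, so lcm(u, k) | f. Because lcm(e, lcm(t, v)) | f, lcm(lcm(e, lcm(t, v)), lcm(u, k)) | f. Since j | f, lcm(j, lcm(lcm(e, lcm(t, v)), lcm(u, k))) | f.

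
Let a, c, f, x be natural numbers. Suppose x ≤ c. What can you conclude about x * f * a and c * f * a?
x * f * a ≤ c * f * a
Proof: x ≤ c, hence x * f ≤ c * f. Then x * f * a ≤ c * f * a.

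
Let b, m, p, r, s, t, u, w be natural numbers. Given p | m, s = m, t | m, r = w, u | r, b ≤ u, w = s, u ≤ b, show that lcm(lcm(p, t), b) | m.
Because p | m and t | m, lcm(p, t) | m. From r = w and w = s, r = s. s = m, so r = m. Since u ≤ b and b ≤ u, u = b. u | r, so b | r. Since r = m, b | m. lcm(p, t) | m, so lcm(lcm(p, t), b) | m.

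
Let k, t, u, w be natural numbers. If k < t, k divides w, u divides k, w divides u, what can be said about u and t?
u < t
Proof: k divides w and w divides u, so k divides u. From u divides k, k = u. k < t, so u < t.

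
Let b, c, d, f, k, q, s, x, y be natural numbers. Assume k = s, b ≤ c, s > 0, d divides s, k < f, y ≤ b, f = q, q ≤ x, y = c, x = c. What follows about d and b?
d < b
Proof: d divides s and s > 0, hence d ≤ s. From y = c and y ≤ b, c ≤ b. Because b ≤ c, c = b. Since x = c, x = b. Since f = q and k < f, k < q. Since q ≤ x, k < x. Because x = b, k < b. Since k = s, s < b. d ≤ s, so d < b.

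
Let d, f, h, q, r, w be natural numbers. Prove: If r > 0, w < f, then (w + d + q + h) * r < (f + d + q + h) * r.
w < f, hence w + d < f + d. Then w + d + q < f + d + q. Then w + d + q + h < f + d + q + h. Since r > 0, by multiplying by a positive, (w + d + q + h) * r < (f + d + q + h) * r.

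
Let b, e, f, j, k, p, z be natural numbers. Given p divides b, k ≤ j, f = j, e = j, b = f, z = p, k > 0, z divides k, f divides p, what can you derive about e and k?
e = k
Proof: b = f and p divides b, hence p divides f. Since f divides p, p = f. f = j, so p = j. z = p and z divides k, therefore p divides k. Since p = j, j divides k. k > 0, so j ≤ k. Since k ≤ j, j = k. Since e = j, e = k.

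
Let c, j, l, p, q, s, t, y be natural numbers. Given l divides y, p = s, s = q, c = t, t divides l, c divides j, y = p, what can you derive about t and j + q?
t divides j + q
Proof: Since c = t and c divides j, t divides j. From p = s and s = q, p = q. From y = p and l divides y, l divides p. Since t divides l, t divides p. Since p = q, t divides q. Since t divides j, t divides j + q.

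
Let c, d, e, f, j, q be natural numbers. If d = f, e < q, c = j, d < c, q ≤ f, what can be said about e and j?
e < j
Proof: e < q and q ≤ f, therefore e < f. c = j and d < c, thus d < j. d = f, so f < j. From e < f, e < j.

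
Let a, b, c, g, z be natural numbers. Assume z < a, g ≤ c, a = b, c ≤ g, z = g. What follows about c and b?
c < b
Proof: Because g ≤ c and c ≤ g, g = c. z = g, so z = c. Since a = b and z < a, z < b. z = c, so c < b.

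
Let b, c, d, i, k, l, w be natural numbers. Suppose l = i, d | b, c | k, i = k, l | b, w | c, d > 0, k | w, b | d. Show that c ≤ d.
From k | w and w | c, k | c. c | k, so k = c. From b | d and d | b, b = d. l = i and i = k, therefore l = k. l | b, so k | b. Since b = d, k | d. Since d > 0, k ≤ d. Because k = c, c ≤ d.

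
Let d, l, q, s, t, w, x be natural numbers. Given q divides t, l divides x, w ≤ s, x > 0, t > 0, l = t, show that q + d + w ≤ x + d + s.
Because q divides t and t > 0, q ≤ t. Because l = t and l divides x, t divides x. Since x > 0, t ≤ x. q ≤ t, so q ≤ x. Then q + d ≤ x + d. Since w ≤ s, q + d + w ≤ x + d + s.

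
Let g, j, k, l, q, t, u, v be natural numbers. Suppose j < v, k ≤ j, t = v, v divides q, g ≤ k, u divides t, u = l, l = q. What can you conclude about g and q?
g < q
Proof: Since u = l and l = q, u = q. u divides t, so q divides t. t = v, so q divides v. Since v divides q, v = q. Because k ≤ j and j < v, k < v. Since g ≤ k, g < v. v = q, so g < q.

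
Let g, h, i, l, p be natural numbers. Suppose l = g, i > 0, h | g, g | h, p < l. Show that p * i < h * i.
g | h and h | g, so g = h. l = g, so l = h. p < l, so p < h. Since i > 0, p * i < h * i.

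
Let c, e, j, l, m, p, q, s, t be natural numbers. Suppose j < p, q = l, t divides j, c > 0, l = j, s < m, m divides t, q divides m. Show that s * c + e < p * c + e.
m divides t and t divides j, therefore m divides j. From q = l and l = j, q = j. Since q divides m, j divides m. m divides j, so m = j. s < m, so s < j. Since j < p, s < p. Because c > 0, by multiplying by a positive, s * c < p * c. Then s * c + e < p * c + e.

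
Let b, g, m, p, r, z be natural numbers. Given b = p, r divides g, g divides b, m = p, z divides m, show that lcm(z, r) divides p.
From m = p and z divides m, z divides p. Because b = p and g divides b, g divides p. r divides g, so r divides p. Since z divides p, lcm(z, r) divides p.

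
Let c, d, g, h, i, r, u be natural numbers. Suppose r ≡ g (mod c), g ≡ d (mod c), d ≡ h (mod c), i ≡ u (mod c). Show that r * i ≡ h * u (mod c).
r ≡ g (mod c) and g ≡ d (mod c), so r ≡ d (mod c). Since d ≡ h (mod c), r ≡ h (mod c). i ≡ u (mod c), so r * i ≡ h * u (mod c).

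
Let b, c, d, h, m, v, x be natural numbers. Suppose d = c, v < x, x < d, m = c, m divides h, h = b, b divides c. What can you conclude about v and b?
v < b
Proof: h = b and m divides h, therefore m divides b. Since m = c, c divides b. Since b divides c, c = b. d = c, so d = b. Since v < x and x < d, v < d. Since d = b, v < b.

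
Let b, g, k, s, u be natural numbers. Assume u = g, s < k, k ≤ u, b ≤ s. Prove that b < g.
b ≤ s and s < k, hence b < k. Since k ≤ u, b < u. Since u = g, b < g.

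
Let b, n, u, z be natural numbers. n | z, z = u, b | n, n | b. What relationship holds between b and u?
b | u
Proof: n | b and b | n, thus n = b. From z = u and n | z, n | u. n = b, so b | u.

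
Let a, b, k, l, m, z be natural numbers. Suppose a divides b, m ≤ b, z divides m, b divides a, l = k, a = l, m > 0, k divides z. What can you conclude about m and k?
m = k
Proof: b divides a and a divides b, therefore b = a. Since a = l, b = l. Since l = k, b = k. m ≤ b, so m ≤ k. Since k divides z and z divides m, k divides m. Since m > 0, k ≤ m. m ≤ k, so m = k.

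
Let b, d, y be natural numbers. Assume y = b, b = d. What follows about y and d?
y = d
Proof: y = b and b = d. By transitivity, y = d.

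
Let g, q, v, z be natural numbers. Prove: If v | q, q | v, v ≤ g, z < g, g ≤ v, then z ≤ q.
Since g ≤ v and v ≤ g, g = v. v | q and q | v, hence v = q. Since g = v, g = q. z < g, so z < q. Then z ≤ q.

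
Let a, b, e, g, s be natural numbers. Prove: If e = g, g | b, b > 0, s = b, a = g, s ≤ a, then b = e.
Since g | b and b > 0, g ≤ b. Since a = g and s ≤ a, s ≤ g. s = b, so b ≤ g. g ≤ b, so g = b. Since e = g, e = b. Then b = e.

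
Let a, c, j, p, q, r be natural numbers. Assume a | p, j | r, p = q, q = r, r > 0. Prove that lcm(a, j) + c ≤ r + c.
Since p = q and q = r, p = r. a | p, so a | r. j | r, so lcm(a, j) | r. Because r > 0, lcm(a, j) ≤ r. Then lcm(a, j) + c ≤ r + c.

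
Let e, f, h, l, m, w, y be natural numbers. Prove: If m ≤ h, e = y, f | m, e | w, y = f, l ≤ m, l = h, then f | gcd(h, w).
Since l = h and l ≤ m, h ≤ m. From m ≤ h, m = h. Since f | m, f | h. Since e = y and y = f, e = f. Because e | w, f | w. Because f | h, f | gcd(h, w).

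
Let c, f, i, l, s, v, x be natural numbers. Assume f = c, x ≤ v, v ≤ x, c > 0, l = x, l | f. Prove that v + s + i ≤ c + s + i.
From x ≤ v and v ≤ x, x = v. From l = x and l | f, x | f. Because f = c, x | c. Since x = v, v | c. From c > 0, v ≤ c. Then v + s ≤ c + s. Then v + s + i ≤ c + s + i.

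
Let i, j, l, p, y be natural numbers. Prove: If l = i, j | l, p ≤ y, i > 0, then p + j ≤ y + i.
l = i and j | l, hence j | i. Since i > 0, j ≤ i. p ≤ y, so p + j ≤ y + i.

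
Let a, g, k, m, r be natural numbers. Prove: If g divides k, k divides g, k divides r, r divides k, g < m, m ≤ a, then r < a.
From g divides k and k divides g, g = k. k divides r and r divides k, so k = r. g = k, so g = r. Because g < m and m ≤ a, g < a. Since g = r, r < a.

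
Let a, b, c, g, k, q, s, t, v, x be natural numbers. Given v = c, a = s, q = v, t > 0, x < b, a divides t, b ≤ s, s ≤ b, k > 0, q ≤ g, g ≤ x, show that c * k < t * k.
q = v and v = c, thus q = c. q ≤ g and g ≤ x, thus q ≤ x. Since x < b, q < b. q = c, so c < b. Since s ≤ b and b ≤ s, s = b. Since a = s and a divides t, s divides t. From s = b, b divides t. t > 0, so b ≤ t. Because c < b, c < t. Using k > 0, by multiplying by a positive, c * k < t * k.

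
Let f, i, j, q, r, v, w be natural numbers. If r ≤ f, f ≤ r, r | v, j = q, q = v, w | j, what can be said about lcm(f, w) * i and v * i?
lcm(f, w) * i | v * i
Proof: r ≤ f and f ≤ r, therefore r = f. Because r | v, f | v. j = q and q = v, hence j = v. w | j, so w | v. Since f | v, lcm(f, w) | v. Then lcm(f, w) * i | v * i.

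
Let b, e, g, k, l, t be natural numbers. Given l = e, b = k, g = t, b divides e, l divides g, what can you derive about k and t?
k divides t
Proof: l = e and l divides g, so e divides g. From b divides e, b divides g. From g = t, b divides t. Since b = k, k divides t.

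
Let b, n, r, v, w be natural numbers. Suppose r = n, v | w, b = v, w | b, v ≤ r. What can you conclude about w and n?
w ≤ n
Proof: b = v and w | b, thus w | v. Since v | w, v = w. Because v ≤ r, w ≤ r. Since r = n, w ≤ n.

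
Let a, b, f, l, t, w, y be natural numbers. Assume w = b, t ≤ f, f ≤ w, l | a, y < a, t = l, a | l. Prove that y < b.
a | l and l | a, thus a = l. y < a, so y < l. t = l and t ≤ f, hence l ≤ f. Because w = b and f ≤ w, f ≤ b. l ≤ f, so l ≤ b. Since y < l, y < b.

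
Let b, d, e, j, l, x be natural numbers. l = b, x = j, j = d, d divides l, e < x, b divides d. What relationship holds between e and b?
e < b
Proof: x = j and j = d, so x = d. l = b and d divides l, so d divides b. b divides d, so d = b. Since x = d, x = b. Since e < x, e < b.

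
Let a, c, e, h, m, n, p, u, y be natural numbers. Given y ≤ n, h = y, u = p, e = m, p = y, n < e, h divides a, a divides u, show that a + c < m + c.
h = y and h divides a, therefore y divides a. u = p and p = y, thus u = y. Since a divides u, a divides y. Since y divides a, y = a. From e = m and n < e, n < m. y ≤ n, so y < m. y = a, so a < m. Then a + c < m + c.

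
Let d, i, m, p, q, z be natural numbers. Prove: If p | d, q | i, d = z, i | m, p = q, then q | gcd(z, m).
Since p = q and p | d, q | d. d = z, so q | z. q | i and i | m, thus q | m. q | z, so q | gcd(z, m).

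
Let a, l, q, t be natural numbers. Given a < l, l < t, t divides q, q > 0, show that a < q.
From a < l and l < t, a < t. t divides q and q > 0, therefore t ≤ q. a < t, so a < q.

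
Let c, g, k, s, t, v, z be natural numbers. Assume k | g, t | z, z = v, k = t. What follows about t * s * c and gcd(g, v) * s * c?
t * s * c | gcd(g, v) * s * c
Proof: k = t and k | g, hence t | g. z = v and t | z, therefore t | v. Since t | g, t | gcd(g, v). Then t * s | gcd(g, v) * s. Then t * s * c | gcd(g, v) * s * c.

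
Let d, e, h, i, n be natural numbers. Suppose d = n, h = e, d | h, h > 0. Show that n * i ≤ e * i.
d | h and h > 0, thus d ≤ h. Because h = e, d ≤ e. Since d = n, n ≤ e. Then n * i ≤ e * i.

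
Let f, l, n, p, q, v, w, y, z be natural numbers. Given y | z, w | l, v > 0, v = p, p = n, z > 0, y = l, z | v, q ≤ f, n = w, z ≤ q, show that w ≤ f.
p = n and n = w, so p = w. z | v and v > 0, therefore z ≤ v. Since v = p, z ≤ p. Since p = w, z ≤ w. y = l and y | z, therefore l | z. w | l, so w | z. z > 0, so w ≤ z. z ≤ w, so z = w. Since z ≤ q and q ≤ f, z ≤ f. From z = w, w ≤ f.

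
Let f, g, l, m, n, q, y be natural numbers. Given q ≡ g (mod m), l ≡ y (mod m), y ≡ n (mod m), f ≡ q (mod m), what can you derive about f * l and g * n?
f * l ≡ g * n (mod m)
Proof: Because f ≡ q (mod m) and q ≡ g (mod m), f ≡ g (mod m). l ≡ y (mod m) and y ≡ n (mod m), therefore l ≡ n (mod m). Since f ≡ g (mod m), by multiplying congruences, f * l ≡ g * n (mod m).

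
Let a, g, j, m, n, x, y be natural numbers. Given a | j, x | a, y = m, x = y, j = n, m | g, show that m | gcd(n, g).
Because x = y and y = m, x = m. Because j = n and a | j, a | n. Since x | a, x | n. Because x = m, m | n. m | g, so m | gcd(n, g).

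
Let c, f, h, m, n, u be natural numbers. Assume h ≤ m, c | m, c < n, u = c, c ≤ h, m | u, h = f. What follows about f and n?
f < n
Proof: Because u = c and m | u, m | c. Since c | m, m = c. Since h ≤ m, h ≤ c. Because c ≤ h, c = h. Since h = f, c = f. Since c < n, f < n.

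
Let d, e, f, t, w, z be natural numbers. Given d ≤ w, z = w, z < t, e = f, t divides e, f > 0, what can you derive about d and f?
d < f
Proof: z = w and z < t, therefore w < t. e = f and t divides e, thus t divides f. Since f > 0, t ≤ f. Since w < t, w < f. Since d ≤ w, d < f.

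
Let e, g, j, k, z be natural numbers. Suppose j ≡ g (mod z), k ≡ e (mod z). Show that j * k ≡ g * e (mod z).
j ≡ g (mod z) and k ≡ e (mod z). By multiplying congruences, j * k ≡ g * e (mod z).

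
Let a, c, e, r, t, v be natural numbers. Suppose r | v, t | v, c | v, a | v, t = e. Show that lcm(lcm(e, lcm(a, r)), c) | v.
Because t = e and t | v, e | v. Because a | v and r | v, lcm(a, r) | v. e | v, so lcm(e, lcm(a, r)) | v. c | v, so lcm(lcm(e, lcm(a, r)), c) | v.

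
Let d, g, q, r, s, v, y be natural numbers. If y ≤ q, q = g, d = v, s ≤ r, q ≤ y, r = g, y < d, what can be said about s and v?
s < v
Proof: r = g and s ≤ r, therefore s ≤ g. y ≤ q and q ≤ y, hence y = q. Since q = g, y = g. d = v and y < d, therefore y < v. y = g, so g < v. s ≤ g, so s < v.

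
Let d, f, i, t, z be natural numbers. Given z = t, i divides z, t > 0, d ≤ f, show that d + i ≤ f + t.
Because z = t and i divides z, i divides t. From t > 0, i ≤ t. Since d ≤ f, d + i ≤ f + t.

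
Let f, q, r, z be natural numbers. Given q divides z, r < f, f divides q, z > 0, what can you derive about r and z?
r < z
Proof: f divides q and q divides z, hence f divides z. z > 0, so f ≤ z. r < f, so r < z.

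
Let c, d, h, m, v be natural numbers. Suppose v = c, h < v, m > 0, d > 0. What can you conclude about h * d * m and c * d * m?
h * d * m < c * d * m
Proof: v = c and h < v, so h < c. Combining with d > 0, by multiplying by a positive, h * d < c * d. From m > 0, by multiplying by a positive, h * d * m < c * d * m.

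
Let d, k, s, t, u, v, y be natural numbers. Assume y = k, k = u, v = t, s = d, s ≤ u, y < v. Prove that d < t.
s = d and s ≤ u, therefore d ≤ u. y = k and k = u, thus y = u. Since y < v, u < v. Since d ≤ u, d < v. v = t, so d < t.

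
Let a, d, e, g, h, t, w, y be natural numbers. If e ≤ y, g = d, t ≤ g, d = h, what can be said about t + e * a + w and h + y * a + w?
t + e * a + w ≤ h + y * a + w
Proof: Since g = d and t ≤ g, t ≤ d. Since d = h, t ≤ h. Since e ≤ y, e * a ≤ y * a. t ≤ h, so t + e * a ≤ h + y * a. Then t + e * a + w ≤ h + y * a + w.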